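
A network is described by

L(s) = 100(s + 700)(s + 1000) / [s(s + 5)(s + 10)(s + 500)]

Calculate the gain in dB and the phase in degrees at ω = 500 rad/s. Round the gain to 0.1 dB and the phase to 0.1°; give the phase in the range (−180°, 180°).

At s = jω = j500:
zero (s+700): 700 + j500 → |·| = √(700²+500²) = √740000 ≈ 860.23, ∠ = arctan(500/700) ≈ 35.54°
zero (s+1000): 1000 + j500 → |·| = √(1000²+500²) = √1250000 ≈ 1118, ∠ = arctan(500/1000) ≈ 26.57°
pole (s+5): 5 + j500 → |·| = √(5²+500²) = √250025 ≈ 500.02, ∠ = arctan(500/5) ≈ 89.43°
pole (s+10): 10 + j500 → |·| = √(10²+500²) = √250100 ≈ 500.1, ∠ = arctan(500/10) ≈ 88.85°
pole (s+500): 500 + j500 → |·| = √(500²+500²) = √500000 ≈ 707.11, ∠ = arctan(500/500) ≈ 45.00°
pole at origin: |s| = 500, ∠ = 90.00° (in denominator)
|L| = 100 · 9.6174e+05 / 8.841e+10 ≈ 0.0010878
Gain = 20 log₁₀(0.0010878) ≈ -59.27 dB
∠L = 62.11° − 313.28° = -251.17° ≡ 108.83° (principal value)

-59.3 dB, 108.8°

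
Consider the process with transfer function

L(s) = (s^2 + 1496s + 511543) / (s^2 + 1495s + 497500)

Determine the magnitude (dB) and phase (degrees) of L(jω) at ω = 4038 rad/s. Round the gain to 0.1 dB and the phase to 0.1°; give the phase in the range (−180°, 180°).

-0.0 dB, -0.0°

Substitute s = j4038:
Numerator: (j4038)^2 + 1496(j4038) + 511543 = -15793901 + j6040848
Denominator: (j4038)^2 + 1495(j4038) + 497500 = -15807944 + j6036810
|N| = √(15793901² + 6040848²) ≈ 1.691e+07, ∠N ≈ 159.07°
|D| = √(15807944² + 6036810²) ≈ 1.6921e+07, ∠D ≈ 159.10°
|L| = 1.691e+07 / 1.6921e+07 ≈ 0.99935
Gain = 20 log₁₀(0.99935) ≈ -0.01 dB
∠L = 159.07° − 159.10° = -0.03°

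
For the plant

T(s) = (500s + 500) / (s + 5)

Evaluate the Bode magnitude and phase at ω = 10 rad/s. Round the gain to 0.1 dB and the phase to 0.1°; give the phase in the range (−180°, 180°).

Substitute s = j10:
Numerator: 500(j10) + 500 = 500 + j5000
Denominator: (j10) + 5 = 5 + j10
|N| = √(500² + 5000²) ≈ 5024.9, ∠N ≈ 84.29°
|D| = √(5² + 10²) ≈ 11.18, ∠D ≈ 63.43°
|T| = 5024.9 / 11.18 ≈ 449.45
Gain = 20 log₁₀(449.45) ≈ 53.05 dB
∠T = 84.29° − 63.43° = 20.86°

53.1 dB, 20.9°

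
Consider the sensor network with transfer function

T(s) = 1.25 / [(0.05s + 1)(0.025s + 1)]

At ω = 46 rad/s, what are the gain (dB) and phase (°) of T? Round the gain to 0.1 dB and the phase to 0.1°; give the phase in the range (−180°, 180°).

At ω = 46 rad/s:
pole (1 + j46·0.05) = 1 + j2.3 → |·| ≈ 2.508, ∠ ≈ 66.50°
pole (1 + j46·0.025) = 1 + j1.15 → |·| ≈ 1.524, ∠ ≈ 48.99°
|T| = 1.25 · 1 / (2.508 · 1.524) ≈ 0.32704
Gain = 20 log₁₀(0.32704) ≈ -9.71 dB
∠T = (0°) − (66.50° + 48.99°) = -115.49°

-9.7 dB, -115.5°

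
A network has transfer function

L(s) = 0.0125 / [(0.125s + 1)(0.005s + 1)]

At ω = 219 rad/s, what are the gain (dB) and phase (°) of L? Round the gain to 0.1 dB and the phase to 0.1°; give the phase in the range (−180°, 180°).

-70.2 dB, -135.5°

At ω = 219 rad/s:
pole (1 + j219·0.125) = 1 + j27.375 → |·| ≈ 27.393, ∠ ≈ 87.91°
pole (1 + j219·0.005) = 1 + j1.095 → |·| ≈ 1.4829, ∠ ≈ 47.60°
|L| = 0.0125 · 1 / (27.393 · 1.4829) ≈ 0.00030772
Gain = 20 log₁₀(0.00030772) ≈ -70.24 dB
∠L = (0°) − (87.91° + 47.60°) = -135.51°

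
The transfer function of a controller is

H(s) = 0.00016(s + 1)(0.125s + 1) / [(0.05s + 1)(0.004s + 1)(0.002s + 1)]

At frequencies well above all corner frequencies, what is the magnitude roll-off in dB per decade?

Each pole contributes −20 dB/decade at high frequency; each zero contributes +20 dB/decade.
Net: 2 zero(s) − 3 pole(s) → -20 dB/decade.

-20 dB/decade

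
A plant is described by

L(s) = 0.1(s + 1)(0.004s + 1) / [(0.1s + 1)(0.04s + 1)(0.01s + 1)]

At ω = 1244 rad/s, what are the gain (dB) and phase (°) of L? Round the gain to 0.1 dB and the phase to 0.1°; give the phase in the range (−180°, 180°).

At ω = 1244 rad/s:
zero (1 + j1244·1) = 1 + j1244 → |·| ≈ 1244, ∠ ≈ 89.95°
zero (1 + j1244·0.004) = 1 + j4.976 → |·| ≈ 5.0755, ∠ ≈ 78.64°
pole (1 + j1244·0.1) = 1 + j124.4 → |·| ≈ 124.4, ∠ ≈ 89.54°
pole (1 + j1244·0.04) = 1 + j49.76 → |·| ≈ 49.77, ∠ ≈ 88.85°
pole (1 + j1244·0.01) = 1 + j12.44 → |·| ≈ 12.48, ∠ ≈ 85.40°
|L| = 0.1 · 1244 · 5.0755 / (124.4 · 49.77 · 12.48) ≈ 0.0081714
Gain = 20 log₁₀(0.0081714) ≈ -41.75 dB
∠L = (89.95° + 78.64°) − (89.54° + 88.85° + 85.40°) = -95.20°

-41.8 dB, -95.2°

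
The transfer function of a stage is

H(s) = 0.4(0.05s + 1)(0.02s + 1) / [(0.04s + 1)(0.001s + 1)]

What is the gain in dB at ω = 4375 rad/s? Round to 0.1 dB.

At ω = 4375 rad/s:
zero (1 + j4375·0.05) = 1 + j218.75 → |·| ≈ 218.75, ∠ ≈ 89.74°
zero (1 + j4375·0.02) = 1 + j87.5 → |·| ≈ 87.506, ∠ ≈ 89.35°
pole (1 + j4375·0.04) = 1 + j175 → |·| ≈ 175, ∠ ≈ 89.67°
pole (1 + j4375·0.001) = 1 + j4.375 → |·| ≈ 4.4878, ∠ ≈ 77.12°
|H| = 0.4 · 218.75 · 87.506 / (175 · 4.4878) ≈ 9.7493
Gain = 20 log₁₀(9.7493) ≈ 19.78 dB

19.8 dB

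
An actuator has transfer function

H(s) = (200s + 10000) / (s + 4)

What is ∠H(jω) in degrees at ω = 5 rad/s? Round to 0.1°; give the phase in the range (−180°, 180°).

Substitute s = j5:
Numerator: 200(j5) + 10000 = 10000 + j1000
Denominator: (j5) + 4 = 4 + j5
|N| = √(10000² + 1000²) ≈ 10050, ∠N ≈ 5.71°
|D| = √(4² + 5²) ≈ 6.4031, ∠D ≈ 51.34°
∠H = 5.71° − 51.34° = -45.63°

-45.6°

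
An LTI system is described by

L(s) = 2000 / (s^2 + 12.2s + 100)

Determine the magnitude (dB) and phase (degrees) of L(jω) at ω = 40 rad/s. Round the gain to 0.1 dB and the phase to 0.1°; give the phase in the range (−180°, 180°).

2.1 dB, -162.0°

At s = jω = j40:
quadratic: (j40)² + 12.2·j40 + 100 = -1500 + j488 → |·| ≈ 1577.4, ∠ ≈ 161.98°
|L| = 2000 / 1577.4 ≈ 1.2679
Gain = 20 log₁₀(1.2679) ≈ 2.06 dB
∠L = 0.00° − 161.98° = -161.98°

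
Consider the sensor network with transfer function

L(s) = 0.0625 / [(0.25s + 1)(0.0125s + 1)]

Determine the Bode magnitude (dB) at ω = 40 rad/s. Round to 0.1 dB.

-45.1 dB

At ω = 40 rad/s:
pole (1 + j40·0.25) = 1 + j10 → |·| ≈ 10.05, ∠ ≈ 84.29°
pole (1 + j40·0.0125) = 1 + j0.5 → |·| ≈ 1.118, ∠ ≈ 26.57°
|L| = 0.0625 · 1 / (10.05 · 1.118) ≈ 0.0055625
Gain = 20 log₁₀(0.0055625) ≈ -45.09 dB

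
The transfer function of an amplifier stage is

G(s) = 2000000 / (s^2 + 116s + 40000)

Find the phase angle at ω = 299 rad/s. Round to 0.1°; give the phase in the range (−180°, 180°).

-144.9°

At s = jω = j299:
quadratic: (j299)² + 116·j299 + 40000 = -49401 + j34684 → |·| ≈ 60361, ∠ ≈ 144.93°
∠G = 0.00° − 144.93° = -144.93°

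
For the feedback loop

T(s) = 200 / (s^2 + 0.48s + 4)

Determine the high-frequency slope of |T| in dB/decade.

Each pole contributes −20 dB/decade at high frequency; each zero contributes +20 dB/decade.
Net: 0 zero(s) − 2 pole(s) → -40 dB/decade.

-40 dB/decade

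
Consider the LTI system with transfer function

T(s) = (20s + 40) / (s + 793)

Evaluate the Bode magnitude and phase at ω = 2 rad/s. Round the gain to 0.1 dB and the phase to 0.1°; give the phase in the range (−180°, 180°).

Substitute s = j2:
Numerator: 20(j2) + 40 = 40 + j40
Denominator: (j2) + 793 = 793 + j2
|N| = √(40² + 40²) ≈ 56.569, ∠N ≈ 45.00°
|D| = √(793² + 2²) ≈ 793, ∠D ≈ 0.14°
|T| = 56.569 / 793 ≈ 0.071335
Gain = 20 log₁₀(0.071335) ≈ -22.93 dB
∠T = 45.00° − 0.14° = 44.86°

-22.9 dB, 44.9°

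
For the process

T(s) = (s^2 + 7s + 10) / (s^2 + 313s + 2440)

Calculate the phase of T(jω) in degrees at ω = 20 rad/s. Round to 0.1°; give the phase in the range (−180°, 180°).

88.3°

Substitute s = j20:
Numerator: (j20)^2 + 7(j20) + 10 = -390 + j140
Denominator: (j20)^2 + 313(j20) + 2440 = 2040 + j6260
|N| = √(390² + 140²) ≈ 414.37, ∠N ≈ 160.25°
|D| = √(2040² + 6260²) ≈ 6584, ∠D ≈ 71.95°
∠T = 160.25° − 71.95° = 88.30°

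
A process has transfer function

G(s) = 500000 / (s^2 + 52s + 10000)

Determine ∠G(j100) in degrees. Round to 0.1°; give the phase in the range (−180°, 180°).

At s = jω = j100:
quadratic: (j100)² + 52·j100 + 10000 = 0 + j5200 → |·| ≈ 5200, ∠ ≈ 90.00°
∠G = 0.00° − 90.00° = -90.00°

-90.0°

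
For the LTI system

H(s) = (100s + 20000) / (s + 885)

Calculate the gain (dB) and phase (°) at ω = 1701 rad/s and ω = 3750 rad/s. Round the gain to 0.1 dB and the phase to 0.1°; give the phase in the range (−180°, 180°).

Substitute s = j1701:
Numerator: 100(j1701) + 20000 = 20000 + j170100
Denominator: (j1701) + 885 = 885 + j1701
|N| = √(20000² + 170100²) ≈ 1.7127e+05, ∠N ≈ 83.29°
|D| = √(885² + 1701²) ≈ 1917.5, ∠D ≈ 62.51°
|H| = 1.7127e+05 / 1917.5 ≈ 89.319
Gain = 20 log₁₀(89.319) ≈ 39.02 dB
∠H = 83.29° − 62.51° = 20.78°

Substitute s = j3750:
Numerator: 100(j3750) + 20000 = 20000 + j375000
Denominator: (j3750) + 885 = 885 + j3750
|N| = √(20000² + 375000²) ≈ 3.7553e+05, ∠N ≈ 86.95°
|D| = √(885² + 3750²) ≈ 3853, ∠D ≈ 76.72°
|H| = 3.7553e+05 / 3853 ≈ 97.464
Gain = 20 log₁₀(97.464) ≈ 39.78 dB
∠H = 86.95° − 76.72° = 10.23°

ω = 1701: 39.0 dB, 20.8°; ω = 3750: 39.8 dB, 10.2°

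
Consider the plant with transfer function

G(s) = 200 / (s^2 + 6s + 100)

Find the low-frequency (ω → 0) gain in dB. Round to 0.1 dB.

G(0) = 200 / 100 = 2
20 log₁₀(2) ≈ 6.02 dB

6.0 dB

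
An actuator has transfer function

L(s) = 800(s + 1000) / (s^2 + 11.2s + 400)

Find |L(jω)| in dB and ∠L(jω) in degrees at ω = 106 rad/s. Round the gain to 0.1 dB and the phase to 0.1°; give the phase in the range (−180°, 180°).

37.4 dB, -167.7°

At s = jω = j106:
zero (s+1000): 1000 + j106 → |·| = √(1000²+106²) = √1011236 ≈ 1005.6, ∠ = arctan(106/1000) ≈ 6.05°
quadratic: (j106)² + 11.2·j106 + 400 = -10836 + j1187.2 → |·| ≈ 10901, ∠ ≈ 173.75°
|L| = 800 · 1005.6 / 10901 ≈ 73.799
Gain = 20 log₁₀(73.799) ≈ 37.36 dB
∠L = 6.05° − 173.75° = -167.70°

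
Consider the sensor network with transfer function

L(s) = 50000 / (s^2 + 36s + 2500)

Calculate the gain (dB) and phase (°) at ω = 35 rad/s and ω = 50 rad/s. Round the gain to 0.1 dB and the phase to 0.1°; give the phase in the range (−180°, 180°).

ω = 35: 28.9 dB, -44.7°; ω = 50: 28.9 dB, -90.0°

At s = jω = j35:
quadratic: (j35)² + 36·j35 + 2500 = 1275 + j1260 → |·| ≈ 1792.5, ∠ ≈ 44.66°
|L| = 50000 / 1792.5 ≈ 27.894
Gain = 20 log₁₀(27.894) ≈ 28.91 dB
∠L = 0.00° − 44.66° = -44.66°

At s = jω = j50:
quadratic: (j50)² + 36·j50 + 2500 = 0 + j1800 → |·| ≈ 1800, ∠ ≈ 90.00°
|L| = 50000 / 1800 ≈ 27.778
Gain = 20 log₁₀(27.778) ≈ 28.87 dB
∠L = 0.00° − 90.00° = -90.00°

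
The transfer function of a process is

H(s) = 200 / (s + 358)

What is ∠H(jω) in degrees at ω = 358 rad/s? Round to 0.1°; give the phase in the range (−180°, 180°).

-45.0°

At s = jω = j358:
pole (s+358): 358 + j358 → |·| = √(358²+358²) = √256328 ≈ 506.29, ∠ = arctan(358/358) ≈ 45.00°
∠H = 0.00° − 45.00° = -45.00°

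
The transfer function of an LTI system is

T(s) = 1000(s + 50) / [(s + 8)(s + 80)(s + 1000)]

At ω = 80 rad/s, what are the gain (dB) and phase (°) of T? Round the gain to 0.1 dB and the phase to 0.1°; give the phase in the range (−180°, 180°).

At s = jω = j80:
zero (s+50): 50 + j80 → |·| = √(50²+80²) = √8900 ≈ 94.34, ∠ = arctan(80/50) ≈ 57.99°
pole (s+8): 8 + j80 → |·| = √(8²+80²) = √6464 ≈ 80.399, ∠ = arctan(80/8) ≈ 84.29°
pole (s+80): 80 + j80 → |·| = √(80²+80²) = √12800 ≈ 113.14, ∠ = arctan(80/80) ≈ 45.00°
pole (s+1000): 1000 + j80 → |·| = √(1000²+80²) = √1006400 ≈ 1003.2, ∠ = arctan(80/1000) ≈ 4.57°
|T| = 1000 · 94.34 / 9.1255e+06 ≈ 0.010338
Gain = 20 log₁₀(0.010338) ≈ -39.71 dB
∠T = 57.99° − 133.86° = -75.87°

-39.7 dB, -75.9°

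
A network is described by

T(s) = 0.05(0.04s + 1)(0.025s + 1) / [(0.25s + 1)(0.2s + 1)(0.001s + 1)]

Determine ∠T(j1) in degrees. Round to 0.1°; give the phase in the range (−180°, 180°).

At ω = 1 rad/s:
zero (1 + j1·0.04) = 1 + j0.04 → |·| ≈ 1.0008, ∠ ≈ 2.29°
zero (1 + j1·0.025) = 1 + j0.025 → |·| ≈ 1.0003, ∠ ≈ 1.43°
pole (1 + j1·0.25) = 1 + j0.25 → |·| ≈ 1.0308, ∠ ≈ 14.04°
pole (1 + j1·0.2) = 1 + j0.2 → |·| ≈ 1.0198, ∠ ≈ 11.31°
pole (1 + j1·0.001) = 1 + j0.001 → |·| ≈ 1, ∠ ≈ 0.06°
∠T = (2.29° + 1.43°) − (14.04° + 11.31° + 0.06°) = -21.69°

-21.7°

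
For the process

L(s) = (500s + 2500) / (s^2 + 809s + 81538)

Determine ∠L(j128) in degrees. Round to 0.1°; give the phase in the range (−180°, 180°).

Substitute s = j128:
Numerator: 500(j128) + 2500 = 2500 + j64000
Denominator: (j128)^2 + 809(j128) + 81538 = 65154 + j103552
|N| = √(2500² + 64000²) ≈ 64049, ∠N ≈ 87.76°
|D| = √(65154² + 103552²) ≈ 1.2234e+05, ∠D ≈ 57.82°
∠L = 87.76° − 57.82° = 29.94°

29.9°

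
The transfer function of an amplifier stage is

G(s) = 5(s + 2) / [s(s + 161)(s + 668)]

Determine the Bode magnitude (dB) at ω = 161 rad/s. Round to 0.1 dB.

-89.9 dB

At s = jω = j161:
zero (s+2): 2 + j161 → |·| = √(2²+161²) = √25925 ≈ 161.01, ∠ = arctan(161/2) ≈ 89.29°
pole (s+161): 161 + j161 → |·| = √(161²+161²) = √51842 ≈ 227.69, ∠ = arctan(161/161) ≈ 45.00°
pole (s+668): 668 + j161 → |·| = √(668²+161²) = √472145 ≈ 687.13, ∠ = arctan(161/668) ≈ 13.55°
pole at origin: |s| = 161, ∠ = 90.00° (in denominator)
|G| = 5 · 161.01 / 2.5189e+07 ≈ 3.196e-05
Gain = 20 log₁₀(3.196e-05) ≈ -89.91 dB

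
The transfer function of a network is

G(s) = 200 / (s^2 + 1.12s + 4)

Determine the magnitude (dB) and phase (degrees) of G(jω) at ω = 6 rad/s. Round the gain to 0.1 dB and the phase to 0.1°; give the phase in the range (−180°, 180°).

At s = jω = j6:
quadratic: (j6)² + 1.12·j6 + 4 = -32 + j6.72 → |·| ≈ 32.698, ∠ ≈ 168.14°
|G| = 200 / 32.698 ≈ 6.1166
Gain = 20 log₁₀(6.1166) ≈ 15.73 dB
∠G = 0.00° − 168.14° = -168.14°

15.7 dB, -168.1°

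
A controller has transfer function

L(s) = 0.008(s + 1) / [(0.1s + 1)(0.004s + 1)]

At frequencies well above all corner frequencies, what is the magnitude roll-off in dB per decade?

-20 dB/decade

Each pole contributes −20 dB/decade at high frequency; each zero contributes +20 dB/decade.
Net: 1 zero(s) − 2 pole(s) → -20 dB/decade.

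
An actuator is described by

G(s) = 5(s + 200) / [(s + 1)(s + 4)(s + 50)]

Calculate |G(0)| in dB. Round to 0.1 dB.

G(0) = 5·200 / (1·4·50) = 5
20 log₁₀(5) ≈ 13.98 dB

14.0 dB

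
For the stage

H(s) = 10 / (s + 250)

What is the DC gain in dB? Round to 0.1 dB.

-28.0 dB

H(0) = 10 / 250 = 0.04
20 log₁₀(0.04) ≈ -27.96 dB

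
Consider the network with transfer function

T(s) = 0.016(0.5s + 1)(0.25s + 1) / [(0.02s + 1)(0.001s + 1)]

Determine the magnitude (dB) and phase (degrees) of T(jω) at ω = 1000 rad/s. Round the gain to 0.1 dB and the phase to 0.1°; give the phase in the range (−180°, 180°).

At ω = 1000 rad/s:
zero (1 + j1000·0.5) = 1 + j500 → |·| ≈ 500, ∠ ≈ 89.89°
zero (1 + j1000·0.25) = 1 + j250 → |·| ≈ 250, ∠ ≈ 89.77°
pole (1 + j1000·0.02) = 1 + j20 → |·| ≈ 20.025, ∠ ≈ 87.14°
pole (1 + j1000·0.001) = 1 + j1 → |·| ≈ 1.4142, ∠ ≈ 45.00°
|T| = 0.016 · 500 · 250 / (20.025 · 1.4142) ≈ 70.623
Gain = 20 log₁₀(70.623) ≈ 36.98 dB
∠T = (89.89° + 89.77°) − (87.14° + 45.00°) = 47.52°

37.0 dB, 47.5°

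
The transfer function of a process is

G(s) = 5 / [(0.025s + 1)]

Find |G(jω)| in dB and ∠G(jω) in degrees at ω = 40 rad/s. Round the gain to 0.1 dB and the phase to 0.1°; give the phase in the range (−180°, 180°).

11.0 dB, -45.0°

At ω = 40 rad/s:
pole (1 + j40·0.025) = 1 + j1 → |·| ≈ 1.4142, ∠ ≈ 45.00°
|G| = 5 · 1 / (1.4142) ≈ 3.5356
Gain = 20 log₁₀(3.5356) ≈ 10.97 dB
∠G = (0°) − (45.00°) = -45.00°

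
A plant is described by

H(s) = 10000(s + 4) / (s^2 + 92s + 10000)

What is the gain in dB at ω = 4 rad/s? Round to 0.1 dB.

15.1 dB

At s = jω = j4:
zero (s+4): 4 + j4 → |·| = √(4²+4²) = √32 ≈ 5.6569, ∠ = arctan(4/4) ≈ 45.00°
quadratic: (j4)² + 92·j4 + 10000 = 9984 + j368 → |·| ≈ 9990.8, ∠ ≈ 2.11°
|H| = 10000 · 5.6569 / 9990.8 ≈ 5.6621
Gain = 20 log₁₀(5.6621) ≈ 15.06 dB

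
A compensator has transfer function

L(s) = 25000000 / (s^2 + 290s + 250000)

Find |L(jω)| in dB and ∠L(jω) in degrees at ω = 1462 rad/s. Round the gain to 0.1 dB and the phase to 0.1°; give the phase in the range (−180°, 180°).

At s = jω = j1462:
quadratic: (j1462)² + 290·j1462 + 250000 = -1887444 + j423980 → |·| ≈ 1.9345e+06, ∠ ≈ 167.34°
|L| = 25000000 / 1.9345e+06 ≈ 12.923
Gain = 20 log₁₀(12.923) ≈ 22.23 dB
∠L = 0.00° − 167.34° = -167.34°

22.2 dB, -167.3°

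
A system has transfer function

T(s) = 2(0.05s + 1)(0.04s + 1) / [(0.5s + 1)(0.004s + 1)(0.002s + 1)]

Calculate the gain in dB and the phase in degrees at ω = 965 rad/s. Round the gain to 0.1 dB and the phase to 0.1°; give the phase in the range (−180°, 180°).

-1.0 dB, -50.6°

At ω = 965 rad/s:
zero (1 + j965·0.05) = 1 + j48.25 → |·| ≈ 48.26, ∠ ≈ 88.81°
zero (1 + j965·0.04) = 1 + j38.6 → |·| ≈ 38.613, ∠ ≈ 88.52°
pole (1 + j965·0.5) = 1 + j482.5 → |·| ≈ 482.5, ∠ ≈ 89.88°
pole (1 + j965·0.004) = 1 + j3.86 → |·| ≈ 3.9874, ∠ ≈ 75.48°
pole (1 + j965·0.002) = 1 + j1.93 → |·| ≈ 2.1737, ∠ ≈ 62.61°
|T| = 2 · 48.26 · 38.613 / (482.5 · 3.9874 · 2.1737) ≈ 0.89118
Gain = 20 log₁₀(0.89118) ≈ -1.00 dB
∠T = (88.81° + 88.52°) − (89.88° + 75.48° + 62.61°) = -50.64°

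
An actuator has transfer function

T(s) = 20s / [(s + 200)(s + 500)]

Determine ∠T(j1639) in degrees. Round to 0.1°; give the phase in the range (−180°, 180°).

-66.1°

At s = jω = j1639:
zero at origin: s = j1639 → |·| = 1639, ∠ = 90.00°
pole (s+200): 200 + j1639 → |·| = √(200²+1639²) = √2726321 ≈ 1651.2, ∠ = arctan(1639/200) ≈ 83.04°
pole (s+500): 500 + j1639 → |·| = √(500²+1639²) = √2936321 ≈ 1713.6, ∠ = arctan(1639/500) ≈ 73.03°
∠T = 90.00° − 156.07° = -66.07°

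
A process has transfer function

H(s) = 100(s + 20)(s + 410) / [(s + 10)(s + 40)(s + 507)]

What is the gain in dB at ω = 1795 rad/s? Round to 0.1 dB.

-25.2 dB

At s = jω = j1795:
zero (s+20): 20 + j1795 → |·| = √(20²+1795²) = √3222425 ≈ 1795.1, ∠ = arctan(1795/20) ≈ 89.36°
zero (s+410): 410 + j1795 → |·| = √(410²+1795²) = √3390125 ≈ 1841.2, ∠ = arctan(1795/410) ≈ 77.13°
pole (s+10): 10 + j1795 → |·| = √(10²+1795²) = √3222125 ≈ 1795, ∠ = arctan(1795/10) ≈ 89.68°
pole (s+40): 40 + j1795 → |·| = √(40²+1795²) = √3223625 ≈ 1795.4, ∠ = arctan(1795/40) ≈ 88.72°
pole (s+507): 507 + j1795 → |·| = √(507²+1795²) = √3479074 ≈ 1865.2, ∠ = arctan(1795/507) ≈ 74.23°
|H| = 100 · 3.3051e+06 / 6.0111e+09 ≈ 0.054983
Gain = 20 log₁₀(0.054983) ≈ -25.20 dB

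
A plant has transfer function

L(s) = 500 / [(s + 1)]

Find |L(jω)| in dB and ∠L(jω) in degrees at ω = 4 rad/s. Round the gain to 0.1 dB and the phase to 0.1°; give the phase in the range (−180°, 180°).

At ω = 4 rad/s:
pole (1 + j4·1) = 1 + j4 → |·| ≈ 4.1231, ∠ ≈ 75.96°
|L| = 500 · 1 / (4.1231) ≈ 121.27
Gain = 20 log₁₀(121.27) ≈ 41.68 dB
∠L = (0°) − (75.96°) = -75.96°

41.7 dB, -76.0°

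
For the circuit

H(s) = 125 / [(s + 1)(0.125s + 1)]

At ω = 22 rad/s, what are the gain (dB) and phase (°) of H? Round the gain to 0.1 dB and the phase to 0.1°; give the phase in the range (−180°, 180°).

At ω = 22 rad/s:
pole (1 + j22·1) = 1 + j22 → |·| ≈ 22.023, ∠ ≈ 87.40°
pole (1 + j22·0.125) = 1 + j2.75 → |·| ≈ 2.9262, ∠ ≈ 70.02°
|H| = 125 · 1 / (22.023 · 2.9262) ≈ 1.9397
Gain = 20 log₁₀(1.9397) ≈ 5.75 dB
∠H = (0°) − (87.40° + 70.02°) = -157.42°

5.8 dB, -157.4°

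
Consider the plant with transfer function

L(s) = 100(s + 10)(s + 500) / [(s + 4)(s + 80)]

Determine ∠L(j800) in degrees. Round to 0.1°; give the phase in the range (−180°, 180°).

-26.7°

At s = jω = j800:
zero (s+10): 10 + j800 → |·| = √(10²+800²) = √640100 ≈ 800.06, ∠ = arctan(800/10) ≈ 89.28°
zero (s+500): 500 + j800 → |·| = √(500²+800²) = √890000 ≈ 943.4, ∠ = arctan(800/500) ≈ 57.99°
pole (s+4): 4 + j800 → |·| = √(4²+800²) = √640016 ≈ 800.01, ∠ = arctan(800/4) ≈ 89.71°
pole (s+80): 80 + j800 → |·| = √(80²+800²) = √646400 ≈ 803.99, ∠ = arctan(800/80) ≈ 84.29°
∠L = 147.27° − 174.00° = -26.73°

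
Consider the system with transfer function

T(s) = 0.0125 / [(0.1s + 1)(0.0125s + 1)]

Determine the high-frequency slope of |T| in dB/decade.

Each pole contributes −20 dB/decade at high frequency; each zero contributes +20 dB/decade.
Net: 0 zero(s) − 2 pole(s) → -40 dB/decade.

-40 dB/decade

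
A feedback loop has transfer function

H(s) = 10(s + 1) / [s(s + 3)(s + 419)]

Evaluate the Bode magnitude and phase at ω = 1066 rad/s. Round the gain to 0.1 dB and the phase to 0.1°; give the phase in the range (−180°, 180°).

-101.7 dB, -158.4°

At s = jω = j1066:
zero (s+1): 1 + j1066 → |·| = √(1²+1066²) = √1136357 ≈ 1066, ∠ = arctan(1066/1) ≈ 89.95°
pole (s+3): 3 + j1066 → |·| = √(3²+1066²) = √1136365 ≈ 1066, ∠ = arctan(1066/3) ≈ 89.84°
pole (s+419): 419 + j1066 → |·| = √(419²+1066²) = √1311917 ≈ 1145.4, ∠ = arctan(1066/419) ≈ 68.54°
pole at origin: |s| = 1066, ∠ = 90.00° (in denominator)
|H| = 10 · 1066 / 1.3016e+09 ≈ 8.1899e-06
Gain = 20 log₁₀(8.1899e-06) ≈ -101.73 dB
∠H = 89.95° − 248.38° = -158.43°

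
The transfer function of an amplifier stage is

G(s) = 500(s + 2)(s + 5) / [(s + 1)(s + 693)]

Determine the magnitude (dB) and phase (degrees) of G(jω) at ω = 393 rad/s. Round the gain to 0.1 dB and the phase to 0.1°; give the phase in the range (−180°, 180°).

47.8 dB, 59.6°

At s = jω = j393:
zero (s+2): 2 + j393 → |·| = √(2²+393²) = √154453 ≈ 393.01, ∠ = arctan(393/2) ≈ 89.71°
zero (s+5): 5 + j393 → |·| = √(5²+393²) = √154474 ≈ 393.03, ∠ = arctan(393/5) ≈ 89.27°
pole (s+1): 1 + j393 → |·| = √(1²+393²) = √154450 ≈ 393, ∠ = arctan(393/1) ≈ 89.85°
pole (s+693): 693 + j393 → |·| = √(693²+393²) = √634698 ≈ 796.68, ∠ = arctan(393/693) ≈ 29.56°
|G| = 500 · 1.5446e+05 / 3.131e+05 ≈ 246.66
Gain = 20 log₁₀(246.66) ≈ 47.84 dB
∠G = 178.98° − 119.41° = 59.57°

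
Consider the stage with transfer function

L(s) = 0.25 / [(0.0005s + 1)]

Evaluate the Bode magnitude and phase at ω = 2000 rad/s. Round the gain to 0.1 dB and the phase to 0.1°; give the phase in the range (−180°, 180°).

At ω = 2000 rad/s:
pole (1 + j2000·0.0005) = 1 + j1 → |·| ≈ 1.4142, ∠ ≈ 45.00°
|L| = 0.25 · 1 / (1.4142) ≈ 0.17678
Gain = 20 log₁₀(0.17678) ≈ -15.05 dB
∠L = (0°) − (45.00°) = -45.00°

-15.1 dB, -45.0°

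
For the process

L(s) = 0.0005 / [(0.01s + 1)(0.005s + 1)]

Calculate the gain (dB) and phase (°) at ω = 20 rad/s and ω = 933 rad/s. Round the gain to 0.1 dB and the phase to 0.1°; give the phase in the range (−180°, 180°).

ω = 20: -66.2 dB, -17.0°; ω = 933: -99.0 dB, -161.8°

At ω = 20 rad/s:
pole (1 + j20·0.01) = 1 + j0.2 → |·| ≈ 1.0198, ∠ ≈ 11.31°
pole (1 + j20·0.005) = 1 + j0.1 → |·| ≈ 1.005, ∠ ≈ 5.71°
|L| = 0.0005 · 1 / (1.0198 · 1.005) ≈ 0.00048785
Gain = 20 log₁₀(0.00048785) ≈ -66.23 dB
∠L = (0°) − (11.31° + 5.71°) = -17.02°

At ω = 933 rad/s:
pole (1 + j933·0.01) = 1 + j9.33 → |·| ≈ 9.3834, ∠ ≈ 83.88°
pole (1 + j933·0.005) = 1 + j4.665 → |·| ≈ 4.771, ∠ ≈ 77.90°
|L| = 0.0005 · 1 / (9.3834 · 4.771) ≈ 1.1169e-05
Gain = 20 log₁₀(1.1169e-05) ≈ -99.04 dB
∠L = (0°) − (83.88° + 77.90°) = -161.78°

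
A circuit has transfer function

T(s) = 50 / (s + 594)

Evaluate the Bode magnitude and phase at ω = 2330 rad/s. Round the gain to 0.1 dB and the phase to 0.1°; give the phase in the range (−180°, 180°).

At s = jω = j2330:
pole (s+594): 594 + j2330 → |·| = √(594²+2330²) = √5781736 ≈ 2404.5, ∠ = arctan(2330/594) ≈ 75.70°
|T| = 50 / 2404.5 ≈ 0.020794
Gain = 20 log₁₀(0.020794) ≈ -33.64 dB
∠T = 0.00° − 75.70° = -75.70°

-33.6 dB, -75.7°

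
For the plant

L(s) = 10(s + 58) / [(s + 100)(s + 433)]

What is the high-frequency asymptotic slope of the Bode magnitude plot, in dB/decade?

Each pole contributes −20 dB/decade at high frequency; each zero contributes +20 dB/decade.
Net: 1 zero(s) − 2 pole(s) → -20 dB/decade.

-20 dB/decade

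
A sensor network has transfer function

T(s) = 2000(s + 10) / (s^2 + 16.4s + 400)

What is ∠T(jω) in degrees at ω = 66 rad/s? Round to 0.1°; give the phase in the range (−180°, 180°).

-83.3°

At s = jω = j66:
zero (s+10): 10 + j66 → |·| = √(10²+66²) = √4456 ≈ 66.753, ∠ = arctan(66/10) ≈ 81.38°
quadratic: (j66)² + 16.4·j66 + 400 = -3956 + j1082.4 → |·| ≈ 4101.4, ∠ ≈ 164.70°
∠T = 81.38° − 164.70° = -83.32°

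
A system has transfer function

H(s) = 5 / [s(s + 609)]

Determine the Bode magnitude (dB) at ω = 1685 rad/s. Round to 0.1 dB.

-115.6 dB

At s = jω = j1685:
pole (s+609): 609 + j1685 → |·| = √(609²+1685²) = √3210106 ≈ 1791.7, ∠ = arctan(1685/609) ≈ 70.13°
pole at origin: |s| = 1685, ∠ = 90.00° (in denominator)
|H| = 5 / 3.019e+06 ≈ 1.6562e-06
Gain = 20 log₁₀(1.6562e-06) ≈ -115.62 dB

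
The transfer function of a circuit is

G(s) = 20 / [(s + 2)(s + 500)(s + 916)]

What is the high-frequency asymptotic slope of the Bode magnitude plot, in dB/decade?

-60 dB/decade

Each pole contributes −20 dB/decade at high frequency; each zero contributes +20 dB/decade.
Net: 0 zero(s) − 3 pole(s) → -60 dB/decade.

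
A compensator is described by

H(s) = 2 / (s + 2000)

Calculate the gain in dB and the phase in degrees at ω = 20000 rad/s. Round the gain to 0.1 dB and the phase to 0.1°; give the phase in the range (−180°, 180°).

At s = jω = j20000:
pole (s+2000): 2000 + j20000 → |·| = √(2000²+20000²) = √404000000 ≈ 20100, ∠ = arctan(20000/2000) ≈ 84.29°
|H| = 2 / 20100 ≈ 9.9502e-05
Gain = 20 log₁₀(9.9502e-05) ≈ -80.04 dB
∠H = 0.00° − 84.29° = -84.29°

-80.0 dB, -84.3°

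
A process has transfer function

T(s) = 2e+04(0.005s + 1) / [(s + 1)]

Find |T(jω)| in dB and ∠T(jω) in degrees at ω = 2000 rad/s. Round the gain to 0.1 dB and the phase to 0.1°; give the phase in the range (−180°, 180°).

At ω = 2000 rad/s:
zero (1 + j2000·0.005) = 1 + j10 → |·| ≈ 10.05, ∠ ≈ 84.29°
pole (1 + j2000·1) = 1 + j2000 → |·| ≈ 2000, ∠ ≈ 89.97°
|T| = 2e+04 · 10.05 / (2000) ≈ 100.5
Gain = 20 log₁₀(100.5) ≈ 40.04 dB
∠T = (84.29°) − (89.97°) = -5.68°

40.0 dB, -5.7°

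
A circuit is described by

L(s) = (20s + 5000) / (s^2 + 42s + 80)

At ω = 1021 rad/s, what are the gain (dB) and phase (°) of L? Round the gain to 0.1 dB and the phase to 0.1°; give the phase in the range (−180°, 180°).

-33.9 dB, -101.4°

Substitute s = j1021:
Numerator: 20(j1021) + 5000 = 5000 + j20420
Denominator: (j1021)^2 + 42(j1021) + 80 = -1042361 + j42882
|N| = √(5000² + 20420²) ≈ 21023, ∠N ≈ 76.24°
|D| = √(1042361² + 42882²) ≈ 1.0432e+06, ∠D ≈ 177.64°
|L| = 21023 / 1.0432e+06 ≈ 0.020152
Gain = 20 log₁₀(0.020152) ≈ -33.91 dB
∠L = 76.24° − 177.64° = -101.40°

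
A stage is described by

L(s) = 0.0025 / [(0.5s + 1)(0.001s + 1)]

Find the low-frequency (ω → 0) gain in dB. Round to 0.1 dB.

-52.0 dB

L(0) = 0.0025 · 1 / 1 = 0.0025
20 log₁₀(0.0025) ≈ -52.04 dB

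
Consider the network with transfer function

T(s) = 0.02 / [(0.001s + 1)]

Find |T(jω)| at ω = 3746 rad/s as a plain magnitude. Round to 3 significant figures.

At ω = 3746 rad/s:
pole (1 + j3746·0.001) = 1 + j3.746 → |·| ≈ 3.8772, ∠ ≈ 75.05°
|T| = 0.02 · 1 / (3.8772) ≈ 0.0051584

0.00516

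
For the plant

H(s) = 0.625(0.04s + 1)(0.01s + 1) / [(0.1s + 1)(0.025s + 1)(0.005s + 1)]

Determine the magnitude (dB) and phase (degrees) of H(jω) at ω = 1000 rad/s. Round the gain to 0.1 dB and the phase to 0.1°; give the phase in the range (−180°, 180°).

At ω = 1000 rad/s:
zero (1 + j1000·0.04) = 1 + j40 → |·| ≈ 40.012, ∠ ≈ 88.57°
zero (1 + j1000·0.01) = 1 + j10 → |·| ≈ 10.05, ∠ ≈ 84.29°
pole (1 + j1000·0.1) = 1 + j100 → |·| ≈ 100, ∠ ≈ 89.43°
pole (1 + j1000·0.025) = 1 + j25 → |·| ≈ 25.02, ∠ ≈ 87.71°
pole (1 + j1000·0.005) = 1 + j5 → |·| ≈ 5.099, ∠ ≈ 78.69°
|H| = 0.625 · 40.012 · 10.05 / (100 · 25.02 · 5.099) ≈ 0.0197
Gain = 20 log₁₀(0.0197) ≈ -34.11 dB
∠H = (88.57° + 84.29°) − (89.43° + 87.71° + 78.69°) = -82.97°

-34.1 dB, -83.0°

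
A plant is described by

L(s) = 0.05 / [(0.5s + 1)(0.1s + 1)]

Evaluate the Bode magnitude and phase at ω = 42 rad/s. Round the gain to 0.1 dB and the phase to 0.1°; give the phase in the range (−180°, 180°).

-65.2 dB, -163.9°

At ω = 42 rad/s:
pole (1 + j42·0.5) = 1 + j21 → |·| ≈ 21.024, ∠ ≈ 87.27°
pole (1 + j42·0.1) = 1 + j4.2 → |·| ≈ 4.3174, ∠ ≈ 76.61°
|L| = 0.05 · 1 / (21.024 · 4.3174) ≈ 0.00055085
Gain = 20 log₁₀(0.00055085) ≈ -65.18 dB
∠L = (0°) − (87.27° + 76.61°) = -163.88°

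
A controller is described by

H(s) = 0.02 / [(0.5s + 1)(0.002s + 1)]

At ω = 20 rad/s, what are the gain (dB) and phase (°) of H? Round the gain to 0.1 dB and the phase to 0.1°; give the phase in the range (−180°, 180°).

-54.0 dB, -86.6°

At ω = 20 rad/s:
pole (1 + j20·0.5) = 1 + j10 → |·| ≈ 10.05, ∠ ≈ 84.29°
pole (1 + j20·0.002) = 1 + j0.04 → |·| ≈ 1.0008, ∠ ≈ 2.29°
|H| = 0.02 · 1 / (10.05 · 1.0008) ≈ 0.0019885
Gain = 20 log₁₀(0.0019885) ≈ -54.03 dB
∠H = (0°) − (84.29° + 2.29°) = -86.58°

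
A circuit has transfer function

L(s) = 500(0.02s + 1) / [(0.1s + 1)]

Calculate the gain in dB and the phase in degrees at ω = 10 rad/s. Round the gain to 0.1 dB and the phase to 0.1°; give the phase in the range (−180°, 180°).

At ω = 10 rad/s:
zero (1 + j10·0.02) = 1 + j0.2 → |·| ≈ 1.0198, ∠ ≈ 11.31°
pole (1 + j10·0.1) = 1 + j1 → |·| ≈ 1.4142, ∠ ≈ 45.00°
|L| = 500 · 1.0198 / (1.4142) ≈ 360.56
Gain = 20 log₁₀(360.56) ≈ 51.14 dB
∠L = (11.31°) − (45.00°) = -33.69°

51.1 dB, -33.7°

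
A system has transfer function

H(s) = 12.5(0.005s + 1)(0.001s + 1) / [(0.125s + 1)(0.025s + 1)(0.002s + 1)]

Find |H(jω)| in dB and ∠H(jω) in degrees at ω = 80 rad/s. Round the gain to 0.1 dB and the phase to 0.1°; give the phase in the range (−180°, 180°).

At ω = 80 rad/s:
zero (1 + j80·0.005) = 1 + j0.4 → |·| ≈ 1.077, ∠ ≈ 21.80°
zero (1 + j80·0.001) = 1 + j0.08 → |·| ≈ 1.0032, ∠ ≈ 4.57°
pole (1 + j80·0.125) = 1 + j10 → |·| ≈ 10.05, ∠ ≈ 84.29°
pole (1 + j80·0.025) = 1 + j2 → |·| ≈ 2.2361, ∠ ≈ 63.43°
pole (1 + j80·0.002) = 1 + j0.16 → |·| ≈ 1.0127, ∠ ≈ 9.09°
|H| = 12.5 · 1.077 · 1.0032 / (10.05 · 2.2361 · 1.0127) ≈ 0.59344
Gain = 20 log₁₀(0.59344) ≈ -4.53 dB
∠H = (21.80° + 4.57°) − (84.29° + 63.43° + 9.09°) = -130.44°

-4.5 dB, -130.4°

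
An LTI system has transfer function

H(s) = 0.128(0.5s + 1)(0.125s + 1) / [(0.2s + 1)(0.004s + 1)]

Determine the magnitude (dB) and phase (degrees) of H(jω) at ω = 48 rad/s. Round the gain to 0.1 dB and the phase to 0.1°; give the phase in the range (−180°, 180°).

5.6 dB, 73.2°

At ω = 48 rad/s:
zero (1 + j48·0.5) = 1 + j24 → |·| ≈ 24.021, ∠ ≈ 87.61°
zero (1 + j48·0.125) = 1 + j6 → |·| ≈ 6.0828, ∠ ≈ 80.54°
pole (1 + j48·0.2) = 1 + j9.6 → |·| ≈ 9.6519, ∠ ≈ 84.05°
pole (1 + j48·0.004) = 1 + j0.192 → |·| ≈ 1.0183, ∠ ≈ 10.87°
|H| = 0.128 · 24.021 · 6.0828 / (9.6519 · 1.0183) ≈ 1.9029
Gain = 20 log₁₀(1.9029) ≈ 5.59 dB
∠H = (87.61° + 80.54°) − (84.05° + 10.87°) = 73.23°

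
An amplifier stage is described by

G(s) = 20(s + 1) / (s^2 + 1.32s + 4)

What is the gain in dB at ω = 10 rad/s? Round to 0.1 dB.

At s = jω = j10:
zero (s+1): 1 + j10 → |·| = √(1²+10²) = √101 ≈ 10.05, ∠ = arctan(10/1) ≈ 84.29°
quadratic: (j10)² + 1.32·j10 + 4 = -96 + j13.2 → |·| ≈ 96.903, ∠ ≈ 172.17°
|G| = 20 · 10.05 / 96.903 ≈ 2.0742
Gain = 20 log₁₀(2.0742) ≈ 6.34 dB

6.3 dB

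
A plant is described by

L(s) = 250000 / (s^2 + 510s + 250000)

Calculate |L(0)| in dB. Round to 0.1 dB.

0.0 dB

L(0) = 250000 / 250000 = 1
20 log₁₀(1) ≈ 0.00 dB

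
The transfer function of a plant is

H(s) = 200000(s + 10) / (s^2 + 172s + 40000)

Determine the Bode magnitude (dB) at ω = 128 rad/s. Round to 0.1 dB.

At s = jω = j128:
zero (s+10): 10 + j128 → |·| = √(10²+128²) = √16484 ≈ 128.39, ∠ = arctan(128/10) ≈ 85.53°
quadratic: (j128)² + 172·j128 + 40000 = 23616 + j22016 → |·| ≈ 32287, ∠ ≈ 42.99°
|H| = 200000 · 128.39 / 32287 ≈ 795.3
Gain = 20 log₁₀(795.3) ≈ 58.01 dB

58.0 dB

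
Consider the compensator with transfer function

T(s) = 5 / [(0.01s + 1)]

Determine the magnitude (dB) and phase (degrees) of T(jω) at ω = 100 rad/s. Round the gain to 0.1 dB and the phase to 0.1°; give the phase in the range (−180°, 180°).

At ω = 100 rad/s:
pole (1 + j100·0.01) = 1 + j1 → |·| ≈ 1.4142, ∠ ≈ 45.00°
|T| = 5 · 1 / (1.4142) ≈ 3.5356
Gain = 20 log₁₀(3.5356) ≈ 10.97 dB
∠T = (0°) − (45.00°) = -45.00°

11.0 dB, -45.0°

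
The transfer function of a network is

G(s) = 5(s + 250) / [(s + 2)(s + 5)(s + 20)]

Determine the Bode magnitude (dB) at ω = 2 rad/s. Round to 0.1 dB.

At s = jω = j2:
zero (s+250): 250 + j2 → |·| = √(250²+2²) = √62504 ≈ 250.01, ∠ = arctan(2/250) ≈ 0.46°
pole (s+2): 2 + j2 → |·| = √(2²+2²) = √8 ≈ 2.8284, ∠ = arctan(2/2) ≈ 45.00°
pole (s+5): 5 + j2 → |·| = √(5²+2²) = √29 ≈ 5.3852, ∠ = arctan(2/5) ≈ 21.80°
pole (s+20): 20 + j2 → |·| = √(20²+2²) = √404 ≈ 20.1, ∠ = arctan(2/20) ≈ 5.71°
|G| = 5 · 250.01 / 306.15 ≈ 4.0831
Gain = 20 log₁₀(4.0831) ≈ 12.22 dB

12.2 dB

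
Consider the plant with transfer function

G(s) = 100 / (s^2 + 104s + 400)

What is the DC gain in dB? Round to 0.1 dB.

-12.0 dB

G(0) = 100 / 400 = 0.25
20 log₁₀(0.25) ≈ -12.04 dB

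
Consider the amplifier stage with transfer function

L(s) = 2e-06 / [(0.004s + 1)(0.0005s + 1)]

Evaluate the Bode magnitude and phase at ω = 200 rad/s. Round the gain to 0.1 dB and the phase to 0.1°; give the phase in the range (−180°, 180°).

At ω = 200 rad/s:
pole (1 + j200·0.004) = 1 + j0.8 → |·| ≈ 1.2806, ∠ ≈ 38.66°
pole (1 + j200·0.0005) = 1 + j0.1 → |·| ≈ 1.005, ∠ ≈ 5.71°
|L| = 2e-06 · 1 / (1.2806 · 1.005) ≈ 1.554e-06
Gain = 20 log₁₀(1.554e-06) ≈ -116.17 dB
∠L = (0°) − (38.66° + 5.71°) = -44.37°

-116.2 dB, -44.4°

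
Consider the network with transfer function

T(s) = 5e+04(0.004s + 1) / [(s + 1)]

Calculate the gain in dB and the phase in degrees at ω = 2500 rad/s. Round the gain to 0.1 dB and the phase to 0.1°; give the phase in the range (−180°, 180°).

At ω = 2500 rad/s:
zero (1 + j2500·0.004) = 1 + j10 → |·| ≈ 10.05, ∠ ≈ 84.29°
pole (1 + j2500·1) = 1 + j2500 → |·| ≈ 2500, ∠ ≈ 89.98°
|T| = 5e+04 · 10.05 / (2500) ≈ 201
Gain = 20 log₁₀(201) ≈ 46.06 dB
∠T = (84.29°) − (89.98°) = -5.69°

46.1 dB, -5.7°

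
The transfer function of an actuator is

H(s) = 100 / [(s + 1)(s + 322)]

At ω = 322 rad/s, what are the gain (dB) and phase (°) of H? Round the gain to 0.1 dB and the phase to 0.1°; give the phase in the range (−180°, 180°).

-63.3 dB, -134.8°

At s = jω = j322:
pole (s+1): 1 + j322 → |·| = √(1²+322²) = √103685 ≈ 322, ∠ = arctan(322/1) ≈ 89.82°
pole (s+322): 322 + j322 → |·| = √(322²+322²) = √207368 ≈ 455.38, ∠ = arctan(322/322) ≈ 45.00°
|H| = 100 / 1.4663e+05 ≈ 0.00068199
Gain = 20 log₁₀(0.00068199) ≈ -63.32 dB
∠H = 0.00° − 134.82° = -134.82°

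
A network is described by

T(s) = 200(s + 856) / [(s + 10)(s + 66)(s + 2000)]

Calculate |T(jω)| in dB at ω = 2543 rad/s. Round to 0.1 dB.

-91.8 dB

At s = jω = j2543:
zero (s+856): 856 + j2543 → |·| = √(856²+2543²) = √7199585 ≈ 2683.2, ∠ = arctan(2543/856) ≈ 71.40°
pole (s+10): 10 + j2543 → |·| = √(10²+2543²) = √6466949 ≈ 2543, ∠ = arctan(2543/10) ≈ 89.77°
pole (s+66): 66 + j2543 → |·| = √(66²+2543²) = √6471205 ≈ 2543.9, ∠ = arctan(2543/66) ≈ 88.51°
pole (s+2000): 2000 + j2543 → |·| = √(2000²+2543²) = √10466849 ≈ 3235.3, ∠ = arctan(2543/2000) ≈ 51.82°
|T| = 200 · 2683.2 / 2.093e+10 ≈ 2.564e-05
Gain = 20 log₁₀(2.564e-05) ≈ -91.82 dB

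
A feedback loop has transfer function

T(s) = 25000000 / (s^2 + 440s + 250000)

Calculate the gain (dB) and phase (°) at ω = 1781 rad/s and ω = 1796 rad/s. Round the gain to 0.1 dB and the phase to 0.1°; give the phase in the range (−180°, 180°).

At s = jω = j1781:
quadratic: (j1781)² + 440·j1781 + 250000 = -2921961 + j783640 → |·| ≈ 3.0252e+06, ∠ ≈ 164.99°
|T| = 25000000 / 3.0252e+06 ≈ 8.2639
Gain = 20 log₁₀(8.2639) ≈ 18.34 dB
∠T = 0.00° − 164.99° = -164.99°

At s = jω = j1796:
quadratic: (j1796)² + 440·j1796 + 250000 = -2975616 + j790240 → |·| ≈ 3.0788e+06, ∠ ≈ 165.13°
|T| = 25000000 / 3.0788e+06 ≈ 8.12
Gain = 20 log₁₀(8.12) ≈ 18.19 dB
∠T = 0.00° − 165.13° = -165.13°

ω = 1781: 18.3 dB, -165.0°; ω = 1796: 18.2 dB, -165.1°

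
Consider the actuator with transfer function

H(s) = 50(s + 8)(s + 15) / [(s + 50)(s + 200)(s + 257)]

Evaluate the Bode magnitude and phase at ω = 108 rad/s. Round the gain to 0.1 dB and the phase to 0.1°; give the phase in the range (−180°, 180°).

-22.1 dB, 51.5°

At s = jω = j108:
zero (s+8): 8 + j108 → |·| = √(8²+108²) = √11728 ≈ 108.3, ∠ = arctan(108/8) ≈ 85.76°
zero (s+15): 15 + j108 → |·| = √(15²+108²) = √11889 ≈ 109.04, ∠ = arctan(108/15) ≈ 82.09°
pole (s+50): 50 + j108 → |·| = √(50²+108²) = √14164 ≈ 119.01, ∠ = arctan(108/50) ≈ 65.16°
pole (s+200): 200 + j108 → |·| = √(200²+108²) = √51664 ≈ 227.3, ∠ = arctan(108/200) ≈ 28.37°
pole (s+257): 257 + j108 → |·| = √(257²+108²) = √77713 ≈ 278.77, ∠ = arctan(108/257) ≈ 22.79°
|H| = 50 · 11809 / 7.541e+06 ≈ 0.078299
Gain = 20 log₁₀(0.078299) ≈ -22.12 dB
∠H = 167.85° − 116.32° = 51.53°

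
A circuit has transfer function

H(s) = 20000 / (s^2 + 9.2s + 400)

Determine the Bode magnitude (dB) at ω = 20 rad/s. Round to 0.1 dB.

At s = jω = j20:
quadratic: (j20)² + 9.2·j20 + 400 = 0 + j184 → |·| ≈ 184, ∠ ≈ 90.00°
|H| = 20000 / 184 ≈ 108.7
Gain = 20 log₁₀(108.7) ≈ 40.72 dB

40.7 dB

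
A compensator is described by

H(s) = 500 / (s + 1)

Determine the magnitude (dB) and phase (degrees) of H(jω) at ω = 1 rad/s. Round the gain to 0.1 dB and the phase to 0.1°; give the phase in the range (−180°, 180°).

51.0 dB, -45.0°

At s = jω = j1:
pole (s+1): 1 + j1 → |·| = √(1²+1²) = √2 ≈ 1.4142, ∠ = arctan(1/1) ≈ 45.00°
|H| = 500 / 1.4142 ≈ 353.56
Gain = 20 log₁₀(353.56) ≈ 50.97 dB
∠H = 0.00° − 45.00° = -45.00°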